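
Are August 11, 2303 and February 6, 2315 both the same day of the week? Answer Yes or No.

No

From Aug 11, 2303 to Feb 6, 2315 is 4197 days.
4197 mod 7 = 4, so they are different weekdays.
(Aug 11, 2303 is a Tuesday; Feb 6, 2315 is a Saturday.)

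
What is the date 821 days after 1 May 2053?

July 31, 2055

+365 (one year) → May 1, 2054 (456 left).
+365 (one year) → May 1, 2055 (91 left).
May has 31 days: +31 → Jun 1, 2055 (60 left).
Jun has 30 days: +30 → Jul 1, 2055 (30 left).
+30 → Jul 31, 2055.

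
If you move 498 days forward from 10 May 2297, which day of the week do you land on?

Tuesday

May 10, 2297 is a Monday.
498 mod 7 = 1, so 498 days after a Monday is Monday + 1 = Tuesday.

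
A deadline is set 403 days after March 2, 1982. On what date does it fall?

+365 (one year) → Mar 2, 1983 (38 left).
Mar has 31 days: +30 → Apr 1, 1983 (8 left).
+8 → Apr 9, 1983.

April 9, 1983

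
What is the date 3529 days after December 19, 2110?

August 17, 2120

+365 (one year) → Dec 19, 2111 (3164 left).
+366 (one year; includes Feb 29, 2112) → Dec 19, 2112 (2798 left).
+365 (one year) → Dec 19, 2113 (2433 left).
+365 (one year) → Dec 19, 2114 (2068 left).
+365 (one year) → Dec 19, 2115 (1703 left).
+366 (one year; includes Feb 29, 2116) → Dec 19, 2116 (1337 left).
+365 (one year) → Dec 19, 2117 (972 left).
+365 (one year) → Dec 19, 2118 (607 left).
+365 (one year) → Dec 19, 2119 (242 left).
Dec has 31 days: +13 → Jan 1, 2120 (229 left).
Jan has 31 days: +31 → Feb 1, 2120 (198 left).
Feb has 29 days: +29 → Mar 1, 2120 (169 left).
Mar has 31 days: +31 → Apr 1, 2120 (138 left).
Apr has 30 days: +30 → May 1, 2120 (108 left).
May has 31 days: +31 → Jun 1, 2120 (77 left).
Jun has 30 days: +30 → Jul 1, 2120 (47 left).
Jul has 31 days: +31 → Aug 1, 2120 (16 left).
+16 → Aug 17, 2120.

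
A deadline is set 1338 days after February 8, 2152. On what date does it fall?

+366 (one year; includes Feb 29, 2152) → Feb 8, 2153 (972 left).
+365 (one year) → Feb 8, 2154 (607 left).
+365 (one year) → Feb 8, 2155 (242 left).
Feb has 28 days: +21 → Mar 1, 2155 (221 left).
Mar has 31 days: +31 → Apr 1, 2155 (190 left).
Apr has 30 days: +30 → May 1, 2155 (160 left).
May has 31 days: +31 → Jun 1, 2155 (129 left).
Jun has 30 days: +30 → Jul 1, 2155 (99 left).
Jul has 31 days: +31 → Aug 1, 2155 (68 left).
Aug has 31 days: +31 → Sep 1, 2155 (37 left).
Sep has 30 days: +30 → Oct 1, 2155 (7 left).
+7 → Oct 8, 2155.

October 8, 2155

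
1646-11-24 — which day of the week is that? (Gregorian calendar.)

Doomsday rule: the anchor day for the 1600s is Tuesday. For year 46: 46÷12 = 3 r 10, and 10÷4 = 2, so 3+10+2 = 15.
Tuesday + 15 ≡ Wednesday — that's 1646's doomsday.
In November the doomsday date is Nov 7.
Nov 24 is 17 days after Nov 7; 17 mod 7 = 3, so Wednesday + 3 = Saturday.

Saturday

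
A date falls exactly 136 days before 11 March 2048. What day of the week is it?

First find the weekday of Mar 11, 2048. Doomsday rule: the anchor day for the 2000s is Tuesday. For year 48: 48÷12 = 4 r 0, and 0÷4 = 0, so 4+0+0 = 4.
Tuesday + 4 ≡ Saturday — that's 2048's doomsday.
In March the doomsday date is Mar 14.
Mar 11 is 3 days before Mar 14; 3 mod 7 = 3, so Saturday − 3 = Wednesday.
136 mod 7 = 3, so 136 days before a Wednesday is Wednesday − 3 = Sunday.

Sunday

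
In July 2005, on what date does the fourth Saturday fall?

July 1, 2005 is a Friday.
The first Saturday is therefore July 2 (1 days later).
The fourth Saturday is 2 + 3×7 = July 23.

July 23, 2005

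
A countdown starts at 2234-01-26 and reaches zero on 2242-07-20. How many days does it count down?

3097

Jan 26, 2234 → Jan 26, 2235: 365 days.
Jan 26, 2235 → Jan 26, 2236: 365 days.
Jan 26, 2236 → Jan 26, 2237: 366 days (Feb 29, 2236 is in that span).
Jan 26, 2237 → Jan 26, 2238: 365 days.
Jan 26, 2238 → Jan 26, 2239: 365 days.
Jan 26, 2239 → Jan 26, 2240: 365 days.
Jan 26, 2240 → Jan 26, 2241: 366 days (Feb 29, 2240 is in that span).
Jan 26, 2241 → Jan 26, 2242: 365 days.
Jan 26, 2242 → Feb 26, 2242: 31 days (January has 31).
Feb 26, 2242 → Mar 26, 2242: 28 days (February has 28).
Mar 26, 2242 → Apr 26, 2242: 31 days (March has 31).
Apr 26, 2242 → May 26, 2242: 30 days (April has 30).
May 26, 2242 → Jun 26, 2242: 31 days (May has 31).
Jun 26, 2242 → Jul 20, 2242: 24 days.
Total: 3097 days.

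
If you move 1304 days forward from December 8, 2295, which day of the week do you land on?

Tuesday

First find the weekday of Dec 8, 2295. Doomsday rule: the anchor day for the 2200s is Friday. For year 95: 95÷12 = 7 r 11, and 11÷4 = 2, so 7+11+2 = 20.
Friday + 20 ≡ Thursday — that's 2295's doomsday.
In December the doomsday date is Dec 12.
Dec 8 is 4 days before Dec 12; 4 mod 7 = 4, so Thursday − 4 = Sunday.
1304 mod 7 = 2, so 1304 days after a Sunday is Sunday + 2 = Tuesday.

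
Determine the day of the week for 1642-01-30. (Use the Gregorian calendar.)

Doomsday rule: the anchor day for the 1600s is Tuesday. For year 42: 42÷12 = 3 r 6, and 6÷4 = 1, so 3+6+1 = 10.
Tuesday + 10 ≡ Friday — that's 1642's doomsday.
In January the doomsday date is Jan 3 (1642 is not a leap year).
Jan 30 is 27 days after Jan 3; 27 mod 7 = 6, so Friday + 6 = Thursday.

Thursday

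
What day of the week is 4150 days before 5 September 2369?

Saturday

Sep 5, 2369 is a Friday.
4150 mod 7 = 6, so 4150 days before a Friday is Friday − 6 = Saturday.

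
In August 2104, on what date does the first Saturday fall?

August 1, 2104 is a Friday.
The first Saturday is therefore August 2 (1 days later).

August 2, 2104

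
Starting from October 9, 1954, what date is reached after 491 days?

+365 (one year) → Oct 9, 1955 (126 left).
Oct has 31 days: +23 → Nov 1, 1955 (103 left).
Nov has 30 days: +30 → Dec 1, 1955 (73 left).
Dec has 31 days: +31 → Jan 1, 1956 (42 left).
Jan has 31 days: +31 → Feb 1, 1956 (11 left).
+11 → Feb 12, 1956.

February 12, 1956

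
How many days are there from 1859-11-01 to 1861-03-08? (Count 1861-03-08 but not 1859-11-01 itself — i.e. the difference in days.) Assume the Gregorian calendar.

Nov 1, 1859 → Nov 1, 1860: 366 days (Feb 29, 1860 is in that span).
Nov 1, 1860 → Dec 1, 1860: 30 days (November has 30).
Dec 1, 1860 → Jan 1, 1861: 31 days (December has 31).
Jan 1, 1861 → Feb 1, 1861: 31 days (January has 31).
Feb 1, 1861 → Mar 1, 1861: 28 days (February has 28).
Mar 1, 1861 → Mar 8, 1861: 7 days.
Total: 493 days.

493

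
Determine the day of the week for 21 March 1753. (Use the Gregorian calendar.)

Doomsday rule: the anchor day for the 1700s is Sunday. For year 53: 53÷12 = 4 r 5, and 5÷4 = 1, so 4+5+1 = 10.
Sunday + 10 ≡ Wednesday — that's 1753's doomsday.
In March the doomsday date is Mar 14.
Mar 21 is 7 days after Mar 14; 7 mod 7 = 0, so Wednesday + 0 = Wednesday.

Wednesday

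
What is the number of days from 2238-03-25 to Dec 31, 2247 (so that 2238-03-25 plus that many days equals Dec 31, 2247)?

3568

Mar 25, 2238 → Mar 25, 2239: 365 days.
Mar 25, 2239 → Mar 25, 2240: 366 days (Feb 29, 2240 is in that span).
Mar 25, 2240 → Mar 25, 2241: 365 days.
Mar 25, 2241 → Mar 25, 2242: 365 days.
Mar 25, 2242 → Mar 25, 2243: 365 days.
Mar 25, 2243 → Mar 25, 2244: 366 days (Feb 29, 2244 is in that span).
Mar 25, 2244 → Mar 25, 2245: 365 days.
Mar 25, 2245 → Mar 25, 2246: 365 days.
Mar 25, 2246 → Mar 25, 2247: 365 days.
Mar 25, 2247 → Apr 25, 2247: 31 days (March has 31).
Apr 25, 2247 → May 25, 2247: 30 days (April has 30).
May 25, 2247 → Jun 25, 2247: 31 days (May has 31).
Jun 25, 2247 → Jul 25, 2247: 30 days (June has 30).
Jul 25, 2247 → Aug 25, 2247: 31 days (July has 31).
Aug 25, 2247 → Sep 25, 2247: 31 days (August has 31).
Sep 25, 2247 → Oct 25, 2247: 30 days (September has 30).
Oct 25, 2247 → Nov 25, 2247: 31 days (October has 31).
Nov 25, 2247 → Dec 25, 2247: 30 days (November has 30).
Dec 25, 2247 → Dec 31, 2247: 6 days.
Total: 3568 days.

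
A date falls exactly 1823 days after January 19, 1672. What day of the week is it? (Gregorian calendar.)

Friday

First find the weekday of Jan 19, 1672. Doomsday rule: the anchor day for the 1600s is Tuesday. For year 72: 72÷12 = 6 r 0, and 0÷4 = 0, so 6+0+0 = 6.
Tuesday + 6 ≡ Monday — that's 1672's doomsday.
In January the doomsday date is Jan 4 (1672 is a leap year (divisible by 4)).
Jan 19 is 15 days after Jan 4; 15 mod 7 = 1, so Monday + 1 = Tuesday.
1823 mod 7 = 3, so 1823 days after a Tuesday is Tuesday + 3 = Friday.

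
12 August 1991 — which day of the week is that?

Monday

January 1, 1991 is a Tuesday.
Jan 1, 1991 → Feb 1, 1991: 31 days (January has 31).
Feb 1, 1991 → Mar 1, 1991: 28 days (February has 28).
Mar 1, 1991 → Apr 1, 1991: 31 days (March has 31).
Apr 1, 1991 → May 1, 1991: 30 days (April has 30).
May 1, 1991 → Jun 1, 1991: 31 days (May has 31).
Jun 1, 1991 → Jul 1, 1991: 30 days (June has 30).
Jul 1, 1991 → Aug 1, 1991: 31 days (July has 31).
Aug 1, 1991 → Aug 12, 1991: 11 days.
Total: 223 days.
223 mod 7 = 6, so Tuesday + 6 = Monday.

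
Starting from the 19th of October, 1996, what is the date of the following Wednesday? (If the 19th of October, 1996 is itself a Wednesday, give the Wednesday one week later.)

Oct 19, 1996 is a Saturday.
From Saturday to the next Wednesday is 4 days.
Oct 19, 1996 + 4 = Oct 23, 1996.

October 23, 1996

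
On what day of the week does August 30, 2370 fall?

Sunday

Doomsday rule: the anchor day for the 2300s is Wednesday. For year 70: 70÷12 = 5 r 10, and 10÷4 = 2, so 5+10+2 = 17.
Wednesday + 17 ≡ Saturday — that's 2370's doomsday.
In August the doomsday date is Aug 8.
Aug 30 is 22 days after Aug 8; 22 mod 7 = 1, so Saturday + 1 = Sunday.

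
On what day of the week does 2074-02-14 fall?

Wednesday

January 1, 2074 is a Monday.
Jan 1, 2074 → Feb 1, 2074: 31 days (January has 31).
Feb 1, 2074 → Feb 14, 2074: 13 days.
Total: 44 days.
44 mod 7 = 2, so Monday + 2 = Wednesday.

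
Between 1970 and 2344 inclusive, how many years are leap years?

Multiples of 4 in [1970,2344]: 94.
Of those, multiples of 100: 4 (not leap unless ÷400).
Multiples of 400: 1.
Leap years = 94 − 4 + 1 = 91.

91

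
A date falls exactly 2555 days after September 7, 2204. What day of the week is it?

Sep 7, 2204 is a Friday.
2555 mod 7 = 0, so 2555 days after a Friday is Friday + 0 = Friday.

Friday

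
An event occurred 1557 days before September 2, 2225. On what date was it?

−365 (one year) → Sep 2, 2224 (1192 left).
−366 (one year; includes Feb 29, 2224) → Sep 2, 2223 (826 left).
−365 (one year) → Sep 2, 2222 (461 left).
−365 (one year) → Sep 2, 2221 (96 left).
−2 → Aug 31, 2221 (end of Aug, 31 days; 94 left).
−31 → Jul 31, 2221 (end of Jul, 31 days; 63 left).
−31 → Jun 30, 2221 (end of Jun, 30 days; 32 left).
−30 → May 31, 2221 (end of May, 31 days; 2 left).
−2 → May 29, 2221.

May 29, 2221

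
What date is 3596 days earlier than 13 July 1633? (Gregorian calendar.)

September 8, 1623

−365 (one year) → Jul 13, 1632 (3231 left).
−366 (one year; includes Feb 29, 1632) → Jul 13, 1631 (2865 left).
−365 (one year) → Jul 13, 1630 (2500 left).
−365 (one year) → Jul 13, 1629 (2135 left).
−365 (one year) → Jul 13, 1628 (1770 left).
−366 (one year; includes Feb 29, 1628) → Jul 13, 1627 (1404 left).
−365 (one year) → Jul 13, 1626 (1039 left).
−365 (one year) → Jul 13, 1625 (674 left).
−365 (one year) → Jul 13, 1624 (309 left).
−13 → Jun 30, 1624 (end of Jun, 30 days; 296 left).
−30 → May 31, 1624 (end of May, 31 days; 266 left).
−31 → Apr 30, 1624 (end of Apr, 30 days; 235 left).
−30 → Mar 31, 1624 (end of Mar, 31 days; 205 left).
−31 → Feb 29, 1624 (end of Feb, 29 days; 174 left).
−29 → Jan 31, 1624 (end of Jan, 31 days; 145 left).
−31 → Dec 31, 1623 (end of Dec, 31 days; 114 left).
−31 → Nov 30, 1623 (end of Nov, 30 days; 83 left).
−30 → Oct 31, 1623 (end of Oct, 31 days; 53 left).
−31 → Sep 30, 1623 (end of Sep, 30 days; 22 left).
−22 → Sep 8, 1623.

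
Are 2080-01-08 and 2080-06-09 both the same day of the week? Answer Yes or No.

No

From Jan 8, 2080 to Jun 9, 2080 is 153 days.
153 mod 7 = 6, so they are different weekdays.
(Jan 8, 2080 is a Monday; Jun 9, 2080 is a Sunday.)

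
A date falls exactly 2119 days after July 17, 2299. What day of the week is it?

First find the weekday of Jul 17, 2299. Doomsday rule: the anchor day for the 2200s is Friday. For year 99: 99÷12 = 8 r 3, and 3÷4 = 0, so 8+3+0 = 11.
Friday + 11 ≡ Tuesday — that's 2299's doomsday.
In July the doomsday date is Jul 11.
Jul 17 is 6 days after Jul 11; 6 mod 7 = 6, so Tuesday + 6 = Monday.
2119 mod 7 = 5, so 2119 days after a Monday is Monday + 5 = Saturday.

Saturday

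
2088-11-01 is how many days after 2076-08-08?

Aug 8, 2076 → Aug 8, 2077: 365 days.
Aug 8, 2077 → Aug 8, 2078: 365 days.
Aug 8, 2078 → Aug 8, 2079: 365 days.
Aug 8, 2079 → Aug 8, 2080: 366 days (Feb 29, 2080 is in that span).
Aug 8, 2080 → Aug 8, 2081: 365 days.
Aug 8, 2081 → Aug 8, 2082: 365 days.
Aug 8, 2082 → Aug 8, 2083: 365 days.
Aug 8, 2083 → Aug 8, 2084: 366 days (Feb 29, 2084 is in that span).
Aug 8, 2084 → Aug 8, 2085: 365 days.
Aug 8, 2085 → Aug 8, 2086: 365 days.
Aug 8, 2086 → Aug 8, 2087: 365 days.
Aug 8, 2087 → Aug 8, 2088: 366 days (Feb 29, 2088 is in that span).
Aug 8, 2088 → Sep 8, 2088: 31 days (August has 31).
Sep 8, 2088 → Oct 8, 2088: 30 days (September has 30).
Oct 8, 2088 → Nov 1, 2088: 24 days.
Total: 4468 days.

4468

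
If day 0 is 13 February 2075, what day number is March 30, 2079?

Feb 13, 2075 → Feb 13, 2076: 365 days.
Feb 13, 2076 → Feb 13, 2077: 366 days (Feb 29, 2076 is in that span).
Feb 13, 2077 → Feb 13, 2078: 365 days.
Feb 13, 2078 → Feb 13, 2079: 365 days.
Feb 13, 2079 → Mar 13, 2079: 28 days (February has 28).
Mar 13, 2079 → Mar 30, 2079: 17 days.
Total: 1506 days.

1506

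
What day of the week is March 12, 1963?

Doomsday rule: the anchor day for the 1900s is Wednesday. For year 63: 63÷12 = 5 r 3, and 3÷4 = 0, so 5+3+0 = 8.
Wednesday + 8 ≡ Thursday — that's 1963's doomsday.
In March the doomsday date is Mar 14.
Mar 12 is 2 days before Mar 14; 2 mod 7 = 2, so Thursday − 2 = Tuesday.

Tuesday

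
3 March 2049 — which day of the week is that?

January 1, 2049 is a Friday.
Jan 1, 2049 → Feb 1, 2049: 31 days (January has 31).
Feb 1, 2049 → Mar 1, 2049: 28 days (February has 28).
Mar 1, 2049 → Mar 3, 2049: 2 days.
Total: 61 days.
61 mod 7 = 5, so Friday + 5 = Wednesday.

Wednesday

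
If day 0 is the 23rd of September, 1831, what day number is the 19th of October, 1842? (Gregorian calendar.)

4044

Sep 23, 1831 → Sep 23, 1832: 366 days (Feb 29, 1832 is in that span).
Sep 23, 1832 → Sep 23, 1833: 365 days.
Sep 23, 1833 → Sep 23, 1834: 365 days.
Sep 23, 1834 → Sep 23, 1835: 365 days.
Sep 23, 1835 → Sep 23, 1836: 366 days (Feb 29, 1836 is in that span).
Sep 23, 1836 → Sep 23, 1837: 365 days.
Sep 23, 1837 → Sep 23, 1838: 365 days.
Sep 23, 1838 → Sep 23, 1839: 365 days.
Sep 23, 1839 → Sep 23, 1840: 366 days (Feb 29, 1840 is in that span).
Sep 23, 1840 → Sep 23, 1841: 365 days.
Sep 23, 1841 → Oct 23, 1841: 30 days (September has 30).
Oct 23, 1841 → Nov 23, 1841: 31 days (October has 31).
Nov 23, 1841 → Dec 23, 1841: 30 days (November has 30).
Dec 23, 1841 → Jan 23, 1842: 31 days (December has 31).
Jan 23, 1842 → Feb 23, 1842: 31 days (January has 31).
Feb 23, 1842 → Mar 23, 1842: 28 days (February has 28).
Mar 23, 1842 → Apr 23, 1842: 31 days (March has 31).
Apr 23, 1842 → May 23, 1842: 30 days (April has 30).
May 23, 1842 → Jun 23, 1842: 31 days (May has 31).
Jun 23, 1842 → Jul 23, 1842: 30 days (June has 30).
Jul 23, 1842 → Aug 23, 1842: 31 days (July has 31).
Aug 23, 1842 → Sep 23, 1842: 31 days (August has 31).
Sep 23, 1842 → Oct 19, 1842: 26 days.
Total: 4044 days.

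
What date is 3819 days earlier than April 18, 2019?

−365 (one year) → Apr 18, 2018 (3454 left).
−365 (one year) → Apr 18, 2017 (3089 left).
−365 (one year) → Apr 18, 2016 (2724 left).
−366 (one year; includes Feb 29, 2016) → Apr 18, 2015 (2358 left).
−365 (one year) → Apr 18, 2014 (1993 left).
−365 (one year) → Apr 18, 2013 (1628 left).
−365 (one year) → Apr 18, 2012 (1263 left).
−366 (one year; includes Feb 29, 2012) → Apr 18, 2011 (897 left).
−365 (one year) → Apr 18, 2010 (532 left).
−365 (one year) → Apr 18, 2009 (167 left).
−18 → Mar 31, 2009 (end of Mar, 31 days; 149 left).
−31 → Feb 28, 2009 (end of Feb, 28 days; 118 left).
−28 → Jan 31, 2009 (end of Jan, 31 days; 90 left).
−31 → Dec 31, 2008 (end of Dec, 31 days; 59 left).
−31 → Nov 30, 2008 (end of Nov, 30 days; 28 left).
−28 → Nov 2, 2008.

November 2, 2008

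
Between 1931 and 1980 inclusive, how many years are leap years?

13

Multiples of 4 in [1931,1980]: 13.
Of those, multiples of 100: 0 (not leap unless ÷400).
Multiples of 400: 0.
Leap years = 13 − 0 + 0 = 13.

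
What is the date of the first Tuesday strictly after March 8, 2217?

Mar 8, 2217 is a Saturday.
From Saturday to the next Tuesday is 3 days.
Mar 8, 2217 + 3 = Mar 11, 2217.

March 11, 2217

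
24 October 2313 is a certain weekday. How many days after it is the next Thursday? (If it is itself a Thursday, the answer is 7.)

Oct 24, 2313 is a Friday.
From Friday to the next Thursday is 6 days.

6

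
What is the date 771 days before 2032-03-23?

−366 (one year; includes Feb 29, 2032) → Mar 23, 2031 (405 left).
−365 (one year) → Mar 23, 2030 (40 left).
−23 → Feb 28, 2030 (end of Feb, 28 days; 17 left).
−17 → Feb 11, 2030.

February 11, 2030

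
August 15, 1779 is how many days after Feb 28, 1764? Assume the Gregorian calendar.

5647

Feb 28, 1764 → Feb 28, 1765: 366 days (Feb 29, 1764 is in that span).
Feb 28, 1765 → Feb 28, 1766: 365 days.
Feb 28, 1766 → Feb 28, 1767: 365 days.
Feb 28, 1767 → Feb 28, 1768: 365 days.
Feb 28, 1768 → Feb 28, 1769: 366 days (Feb 29, 1768 is in that span).
Feb 28, 1769 → Feb 28, 1770: 365 days.
Feb 28, 1770 → Feb 28, 1771: 365 days.
Feb 28, 1771 → Feb 28, 1772: 365 days.
Feb 28, 1772 → Feb 28, 1773: 366 days (Feb 29, 1772 is in that span).
Feb 28, 1773 → Feb 28, 1774: 365 days.
Feb 28, 1774 → Feb 28, 1775: 365 days.
Feb 28, 1775 → Feb 28, 1776: 365 days.
Feb 28, 1776 → Feb 28, 1777: 366 days (Feb 29, 1776 is in that span).
Feb 28, 1777 → Feb 28, 1778: 365 days.
Feb 28, 1778 → Feb 28, 1779: 365 days.
Feb 28, 1779 → Mar 28, 1779: 28 days (February has 28).
Mar 28, 1779 → Apr 28, 1779: 31 days (March has 31).
Apr 28, 1779 → May 28, 1779: 30 days (April has 30).
May 28, 1779 → Jun 28, 1779: 31 days (May has 31).
Jun 28, 1779 → Jul 28, 1779: 30 days (June has 30).
Jul 28, 1779 → Aug 15, 1779: 18 days.
Total: 5647 days.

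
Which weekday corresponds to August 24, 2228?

Doomsday rule: the anchor day for the 2200s is Friday. For year 28: 28÷12 = 2 r 4, and 4÷4 = 1, so 2+4+1 = 7.
Friday + 7 ≡ Friday — that's 2228's doomsday.
In August the doomsday date is Aug 8.
Aug 24 is 16 days after Aug 8; 16 mod 7 = 2, so Friday + 2 = Sunday.

Sunday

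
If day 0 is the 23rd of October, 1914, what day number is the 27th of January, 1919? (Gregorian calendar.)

Oct 23, 1914 → Oct 23, 1915: 365 days.
Oct 23, 1915 → Oct 23, 1916: 366 days (Feb 29, 1916 is in that span).
Oct 23, 1916 → Oct 23, 1917: 365 days.
Oct 23, 1917 → Oct 23, 1918: 365 days.
Oct 23, 1918 → Nov 23, 1918: 31 days (October has 31).
Nov 23, 1918 → Dec 23, 1918: 30 days (November has 30).
Dec 23, 1918 → Jan 23, 1919: 31 days (December has 31).
Jan 23, 1919 → Jan 27, 1919: 4 days.
Total: 1557 days.

1557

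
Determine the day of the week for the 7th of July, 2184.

Wednesday

Doomsday rule: the anchor day for the 2100s is Sunday. For year 84: 84÷12 = 7 r 0, and 0÷4 = 0, so 7+0+0 = 7.
Sunday + 7 ≡ Sunday — that's 2184's doomsday.
In July the doomsday date is Jul 11.
Jul 7 is 4 days before Jul 11; 4 mod 7 = 4, so Sunday − 4 = Wednesday.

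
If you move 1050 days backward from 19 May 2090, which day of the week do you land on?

Friday

First find the weekday of May 19, 2090. Doomsday rule: the anchor day for the 2000s is Tuesday. For year 90: 90÷12 = 7 r 6, and 6÷4 = 1, so 7+6+1 = 14.
Tuesday + 14 ≡ Tuesday — that's 2090's doomsday.
In May the doomsday date is May 9.
May 19 is 10 days after May 9; 10 mod 7 = 3, so Tuesday + 3 = Friday.
1050 mod 7 = 0, so 1050 days before a Friday is Friday − 0 = Friday.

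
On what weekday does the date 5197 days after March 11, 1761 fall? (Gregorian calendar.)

Mar 11, 1761 is a Wednesday.
5197 mod 7 = 3, so 5197 days after a Wednesday is Wednesday + 3 = Saturday.

Saturday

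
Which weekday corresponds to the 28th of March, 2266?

Doomsday rule: the anchor day for the 2200s is Friday. For year 66: 66÷12 = 5 r 6, and 6÷4 = 1, so 5+6+1 = 12.
Friday + 12 ≡ Wednesday — that's 2266's doomsday.
In March the doomsday date is Mar 14.
Mar 28 is 14 days after Mar 14; 14 mod 7 = 0, so Wednesday + 0 = Wednesday.

Wednesday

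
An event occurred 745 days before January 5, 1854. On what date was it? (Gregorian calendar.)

December 22, 1851

−365 (one year) → Jan 5, 1853 (380 left).
−5 → Dec 31, 1852 (end of Dec, 31 days; 375 left).
−31 → Nov 30, 1852 (end of Nov, 30 days; 344 left).
−30 → Oct 31, 1852 (end of Oct, 31 days; 314 left).
−31 → Sep 30, 1852 (end of Sep, 30 days; 283 left).
−30 → Aug 31, 1852 (end of Aug, 31 days; 253 left).
−31 → Jul 31, 1852 (end of Jul, 31 days; 222 left).
−31 → Jun 30, 1852 (end of Jun, 30 days; 191 left).
−30 → May 31, 1852 (end of May, 31 days; 161 left).
−31 → Apr 30, 1852 (end of Apr, 30 days; 130 left).
−30 → Mar 31, 1852 (end of Mar, 31 days; 100 left).
−31 → Feb 29, 1852 (end of Feb, 29 days; 69 left).
−29 → Jan 31, 1852 (end of Jan, 31 days; 40 left).
−31 → Dec 31, 1851 (end of Dec, 31 days; 9 left).
−9 → Dec 22, 1851.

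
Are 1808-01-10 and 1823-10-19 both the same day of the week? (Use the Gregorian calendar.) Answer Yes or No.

Yes

From Jan 10, 1808 to Oct 19, 1823 is 5761 days.
5761 mod 7 = 0, so they are the same weekday.
(Jan 10, 1808 is a Sunday; Oct 19, 1823 is a Sunday.)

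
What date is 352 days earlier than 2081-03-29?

April 11, 2080

−29 → Feb 28, 2081 (end of Feb, 28 days; 323 left).
−28 → Jan 31, 2081 (end of Jan, 31 days; 295 left).
−31 → Dec 31, 2080 (end of Dec, 31 days; 264 left).
−31 → Nov 30, 2080 (end of Nov, 30 days; 233 left).
−30 → Oct 31, 2080 (end of Oct, 31 days; 203 left).
−31 → Sep 30, 2080 (end of Sep, 30 days; 172 left).
−30 → Aug 31, 2080 (end of Aug, 31 days; 142 left).
−31 → Jul 31, 2080 (end of Jul, 31 days; 111 left).
−31 → Jun 30, 2080 (end of Jun, 30 days; 80 left).
−30 → May 31, 2080 (end of May, 31 days; 50 left).
−31 → Apr 30, 2080 (end of Apr, 30 days; 19 left).
−19 → Apr 11, 2080.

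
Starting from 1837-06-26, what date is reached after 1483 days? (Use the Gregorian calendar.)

July 18, 1841

+365 (one year) → Jun 26, 1838 (1118 left).
+365 (one year) → Jun 26, 1839 (753 left).
+366 (one year; includes Feb 29, 1840) → Jun 26, 1840 (387 left).
Jun has 30 days: +5 → Jul 1, 1840 (382 left).
Jul has 31 days: +31 → Aug 1, 1840 (351 left).
Aug has 31 days: +31 → Sep 1, 1840 (320 left).
Sep has 30 days: +30 → Oct 1, 1840 (290 left).
Oct has 31 days: +31 → Nov 1, 1840 (259 left).
Nov has 30 days: +30 → Dec 1, 1840 (229 left).
Dec has 31 days: +31 → Jan 1, 1841 (198 left).
Jan has 31 days: +31 → Feb 1, 1841 (167 left).
Feb has 28 days: +28 → Mar 1, 1841 (139 left).
Mar has 31 days: +31 → Apr 1, 1841 (108 left).
Apr has 30 days: +30 → May 1, 1841 (78 left).
May has 31 days: +31 → Jun 1, 1841 (47 left).
Jun has 30 days: +30 → Jul 1, 1841 (17 left).
+17 → Jul 18, 1841.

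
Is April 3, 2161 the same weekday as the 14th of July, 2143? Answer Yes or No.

No

From Jul 14, 2143 to Apr 3, 2161 is 6473 days.
6473 mod 7 = 5, so they are different weekdays.
(Jul 14, 2143 is a Sunday; Apr 3, 2161 is a Friday.)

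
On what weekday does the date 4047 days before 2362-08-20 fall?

First find the weekday of Aug 20, 2362. Doomsday rule: the anchor day for the 2300s is Wednesday. For year 62: 62÷12 = 5 r 2, and 2÷4 = 0, so 5+2+0 = 7.
Wednesday + 7 ≡ Wednesday — that's 2362's doomsday.
In August the doomsday date is Aug 8.
Aug 20 is 12 days after Aug 8; 12 mod 7 = 5, so Wednesday + 5 = Monday.
4047 mod 7 = 1, so 4047 days before a Monday is Monday − 1 = Sunday.

Sunday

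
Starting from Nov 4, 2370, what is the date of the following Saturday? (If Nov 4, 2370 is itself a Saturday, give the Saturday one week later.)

Nov 4, 2370 is a Wednesday.
From Wednesday to the next Saturday is 3 days.
Nov 4, 2370 + 3 = Nov 7, 2370.

November 7, 2370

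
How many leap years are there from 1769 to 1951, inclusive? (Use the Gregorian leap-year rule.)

43

Multiples of 4 in [1769,1951]: 45.
Of those, multiples of 100: 2 (not leap unless ÷400).
Multiples of 400: 0.
Leap years = 45 − 2 + 0 = 43.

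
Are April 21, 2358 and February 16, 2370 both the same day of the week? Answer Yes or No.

From Apr 21, 2358 to Feb 16, 2370 is 4319 days.
4319 mod 7 = 0, so they are the same weekday.
(Apr 21, 2358 is a Monday; Feb 16, 2370 is a Monday.)

Yes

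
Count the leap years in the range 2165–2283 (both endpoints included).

28

Multiples of 4 in [2165,2283]: 29.
Of those, multiples of 100: 1 (not leap unless ÷400).
Multiples of 400: 0.
Leap years = 29 − 1 + 0 = 28.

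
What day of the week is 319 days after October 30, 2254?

Friday

First find the weekday of Oct 30, 2254. Doomsday rule: the anchor day for the 2200s is Friday. For year 54: 54÷12 = 4 r 6, and 6÷4 = 1, so 4+6+1 = 11.
Friday + 11 ≡ Tuesday — that's 2254's doomsday.
In October the doomsday date is Oct 10.
Oct 30 is 20 days after Oct 10; 20 mod 7 = 6, so Tuesday + 6 = Monday.
319 mod 7 = 4, so 319 days after a Monday is Monday + 4 = Friday.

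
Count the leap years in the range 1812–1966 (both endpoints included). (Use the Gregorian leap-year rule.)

Multiples of 4 in [1812,1966]: 39.
Of those, multiples of 100: 1 (not leap unless ÷400).
Multiples of 400: 0.
Leap years = 39 − 1 + 0 = 38.

38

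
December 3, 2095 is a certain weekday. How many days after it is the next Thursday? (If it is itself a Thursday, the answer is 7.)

Dec 3, 2095 is a Saturday.
From Saturday to the next Thursday is 5 days.

5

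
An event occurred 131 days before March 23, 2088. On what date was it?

−23 → Feb 29, 2088 (end of Feb, 29 days; 108 left).
−29 → Jan 31, 2088 (end of Jan, 31 days; 79 left).
−31 → Dec 31, 2087 (end of Dec, 31 days; 48 left).
−31 → Nov 30, 2087 (end of Nov, 30 days; 17 left).
−17 → Nov 13, 2087.

November 13, 2087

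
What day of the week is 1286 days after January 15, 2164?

First find the weekday of Jan 15, 2164. Doomsday rule: the anchor day for the 2100s is Sunday. For year 64: 64÷12 = 5 r 4, and 4÷4 = 1, so 5+4+1 = 10.
Sunday + 10 ≡ Wednesday — that's 2164's doomsday.
In January the doomsday date is Jan 4 (2164 is a leap year (divisible by 4)).
Jan 15 is 11 days after Jan 4; 11 mod 7 = 4, so Wednesday + 4 = Sunday.
1286 mod 7 = 5, so 1286 days after a Sunday is Sunday + 5 = Friday.

Friday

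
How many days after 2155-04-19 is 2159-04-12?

1454

Apr 19, 2155 → Apr 19, 2156: 366 days (Feb 29, 2156 is in that span).
Apr 19, 2156 → Apr 19, 2157: 365 days.
Apr 19, 2157 → Apr 19, 2158: 365 days.
Apr 19, 2158 → May 19, 2158: 30 days (April has 30).
May 19, 2158 → Jun 19, 2158: 31 days (May has 31).
Jun 19, 2158 → Jul 19, 2158: 30 days (June has 30).
Jul 19, 2158 → Aug 19, 2158: 31 days (July has 31).
Aug 19, 2158 → Sep 19, 2158: 31 days (August has 31).
Sep 19, 2158 → Oct 19, 2158: 30 days (September has 30).
Oct 19, 2158 → Nov 19, 2158: 31 days (October has 31).
Nov 19, 2158 → Dec 19, 2158: 30 days (November has 30).
Dec 19, 2158 → Jan 19, 2159: 31 days (December has 31).
Jan 19, 2159 → Feb 19, 2159: 31 days (January has 31).
Feb 19, 2159 → Mar 19, 2159: 28 days (February has 28).
Mar 19, 2159 → Apr 12, 2159: 24 days.
Total: 1454 days.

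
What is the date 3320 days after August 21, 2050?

September 23, 2059

+365 (one year) → Aug 21, 2051 (2955 left).
+366 (one year; includes Feb 29, 2052) → Aug 21, 2052 (2589 left).
+365 (one year) → Aug 21, 2053 (2224 left).
+365 (one year) → Aug 21, 2054 (1859 left).
+365 (one year) → Aug 21, 2055 (1494 left).
+366 (one year; includes Feb 29, 2056) → Aug 21, 2056 (1128 left).
+365 (one year) → Aug 21, 2057 (763 left).
+365 (one year) → Aug 21, 2058 (398 left).
Aug has 31 days: +11 → Sep 1, 2058 (387 left).
Sep has 30 days: +30 → Oct 1, 2058 (357 left).
Oct has 31 days: +31 → Nov 1, 2058 (326 left).
Nov has 30 days: +30 → Dec 1, 2058 (296 left).
Dec has 31 days: +31 → Jan 1, 2059 (265 left).
Jan has 31 days: +31 → Feb 1, 2059 (234 left).
Feb has 28 days: +28 → Mar 1, 2059 (206 left).
Mar has 31 days: +31 → Apr 1, 2059 (175 left).
Apr has 30 days: +30 → May 1, 2059 (145 left).
May has 31 days: +31 → Jun 1, 2059 (114 left).
Jun has 30 days: +30 → Jul 1, 2059 (84 left).
Jul has 31 days: +31 → Aug 1, 2059 (53 left).
Aug has 31 days: +31 → Sep 1, 2059 (22 left).
+22 → Sep 23, 2059.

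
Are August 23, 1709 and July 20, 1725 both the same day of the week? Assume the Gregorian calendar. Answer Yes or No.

Yes

From Aug 23, 1709 to Jul 20, 1725 is 5810 days.
5810 mod 7 = 0, so they are the same weekday.
(Aug 23, 1709 is a Friday; Jul 20, 1725 is a Friday.)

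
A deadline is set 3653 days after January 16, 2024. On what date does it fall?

January 16, 2034

+366 (one year; includes Feb 29, 2024) → Jan 16, 2025 (3287 left).
+365 (one year) → Jan 16, 2026 (2922 left).
+365 (one year) → Jan 16, 2027 (2557 left).
+365 (one year) → Jan 16, 2028 (2192 left).
+366 (one year; includes Feb 29, 2028) → Jan 16, 2029 (1826 left).
+365 (one year) → Jan 16, 2030 (1461 left).
+365 (one year) → Jan 16, 2031 (1096 left).
+365 (one year) → Jan 16, 2032 (731 left).
+366 (one year; includes Feb 29, 2032) → Jan 16, 2033 (365 left).
Jan has 31 days: +16 → Feb 1, 2033 (349 left).
Feb has 28 days: +28 → Mar 1, 2033 (321 left).
Mar has 31 days: +31 → Apr 1, 2033 (290 left).
Apr has 30 days: +30 → May 1, 2033 (260 left).
May has 31 days: +31 → Jun 1, 2033 (229 left).
Jun has 30 days: +30 → Jul 1, 2033 (199 left).
Jul has 31 days: +31 → Aug 1, 2033 (168 left).
Aug has 31 days: +31 → Sep 1, 2033 (137 left).
Sep has 30 days: +30 → Oct 1, 2033 (107 left).
Oct has 31 days: +31 → Nov 1, 2033 (76 left).
Nov has 30 days: +30 → Dec 1, 2033 (46 left).
Dec has 31 days: +31 → Jan 1, 2034 (15 left).
+15 → Jan 16, 2034.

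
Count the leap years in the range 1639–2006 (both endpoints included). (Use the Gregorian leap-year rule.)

Multiples of 4 in [1639,2006]: 92.
Of those, multiples of 100: 4 (not leap unless ÷400).
Multiples of 400: 1.
Leap years = 92 − 4 + 1 = 89.

89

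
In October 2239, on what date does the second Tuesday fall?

October 1, 2239 is a Tuesday.
The first Tuesday is therefore October 1 (same day).
The second Tuesday is 1 + 1×7 = October 8.

October 8, 2239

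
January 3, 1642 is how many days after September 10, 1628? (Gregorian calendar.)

Sep 10, 1628 → Sep 10, 1629: 365 days.
Sep 10, 1629 → Sep 10, 1630: 365 days.
Sep 10, 1630 → Sep 10, 1631: 365 days.
Sep 10, 1631 → Sep 10, 1632: 366 days (Feb 29, 1632 is in that span).
Sep 10, 1632 → Sep 10, 1633: 365 days.
Sep 10, 1633 → Sep 10, 1634: 365 days.
Sep 10, 1634 → Sep 10, 1635: 365 days.
Sep 10, 1635 → Sep 10, 1636: 366 days (Feb 29, 1636 is in that span).
Sep 10, 1636 → Sep 10, 1637: 365 days.
Sep 10, 1637 → Sep 10, 1638: 365 days.
Sep 10, 1638 → Sep 10, 1639: 365 days.
Sep 10, 1639 → Sep 10, 1640: 366 days (Feb 29, 1640 is in that span).
Sep 10, 1640 → Sep 10, 1641: 365 days.
Sep 10, 1641 → Oct 10, 1641: 30 days (September has 30).
Oct 10, 1641 → Nov 10, 1641: 31 days (October has 31).
Nov 10, 1641 → Dec 10, 1641: 30 days (November has 30).
Dec 10, 1641 → Jan 3, 1642: 24 days.
Total: 4863 days.

4863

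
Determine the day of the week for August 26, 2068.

Sunday

Doomsday rule: the anchor day for the 2000s is Tuesday. For year 68: 68÷12 = 5 r 8, and 8÷4 = 2, so 5+8+2 = 15.
Tuesday + 15 ≡ Wednesday — that's 2068's doomsday.
In August the doomsday date is Aug 8.
Aug 26 is 18 days after Aug 8; 18 mod 7 = 4, so Wednesday + 4 = Sunday.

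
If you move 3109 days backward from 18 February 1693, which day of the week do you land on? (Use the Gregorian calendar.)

First find the weekday of Feb 18, 1693. Doomsday rule: the anchor day for the 1600s is Tuesday. For year 93: 93÷12 = 7 r 9, and 9÷4 = 2, so 7+9+2 = 18.
Tuesday + 18 ≡ Saturday — that's 1693's doomsday.
In February the doomsday date is Feb 28 (1693 is not a leap year).
Feb 18 is 10 days before Feb 28; 10 mod 7 = 3, so Saturday − 3 = Wednesday.
3109 mod 7 = 1, so 3109 days before a Wednesday is Wednesday − 1 = Tuesday.

Tuesday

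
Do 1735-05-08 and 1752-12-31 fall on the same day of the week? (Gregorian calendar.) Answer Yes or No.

Yes

From May 8, 1735 to Dec 31, 1752 is 6447 days.
6447 mod 7 = 0, so they are the same weekday.
(May 8, 1735 is a Sunday; Dec 31, 1752 is a Sunday.)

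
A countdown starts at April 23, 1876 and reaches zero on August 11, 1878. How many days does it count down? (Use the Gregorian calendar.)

840

Apr 23, 1876 → Apr 23, 1877: 365 days.
Apr 23, 1877 → Apr 23, 1878: 365 days.
Apr 23, 1878 → May 23, 1878: 30 days (April has 30).
May 23, 1878 → Jun 23, 1878: 31 days (May has 31).
Jun 23, 1878 → Jul 23, 1878: 30 days (June has 30).
Jul 23, 1878 → Aug 11, 1878: 19 days.
Total: 840 days.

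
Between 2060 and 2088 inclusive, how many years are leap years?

Multiples of 4 in [2060,2088]: 8.
Of those, multiples of 100: 0 (not leap unless ÷400).
Multiples of 400: 0.
Leap years = 8 − 0 + 0 = 8.

8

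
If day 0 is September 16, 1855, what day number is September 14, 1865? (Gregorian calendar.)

Sep 16, 1855 → Sep 16, 1856: 366 days (Feb 29, 1856 is in that span).
Sep 16, 1856 → Sep 16, 1857: 365 days.
Sep 16, 1857 → Sep 16, 1858: 365 days.
Sep 16, 1858 → Sep 16, 1859: 365 days.
Sep 16, 1859 → Sep 16, 1860: 366 days (Feb 29, 1860 is in that span).
Sep 16, 1860 → Sep 16, 1861: 365 days.
Sep 16, 1861 → Sep 16, 1862: 365 days.
Sep 16, 1862 → Sep 16, 1863: 365 days.
Sep 16, 1863 → Sep 16, 1864: 366 days (Feb 29, 1864 is in that span).
Sep 16, 1864 → Oct 16, 1864: 30 days (September has 30).
Oct 16, 1864 → Nov 16, 1864: 31 days (October has 31).
Nov 16, 1864 → Dec 16, 1864: 30 days (November has 30).
Dec 16, 1864 → Jan 16, 1865: 31 days (December has 31).
Jan 16, 1865 → Feb 16, 1865: 31 days (January has 31).
Feb 16, 1865 → Mar 16, 1865: 28 days (February has 28).
Mar 16, 1865 → Apr 16, 1865: 31 days (March has 31).
Apr 16, 1865 → May 16, 1865: 30 days (April has 30).
May 16, 1865 → Jun 16, 1865: 31 days (May has 31).
Jun 16, 1865 → Jul 16, 1865: 30 days (June has 30).
Jul 16, 1865 → Aug 16, 1865: 31 days (July has 31).
Aug 16, 1865 → Sep 14, 1865: 29 days.
Total: 3651 days.

3651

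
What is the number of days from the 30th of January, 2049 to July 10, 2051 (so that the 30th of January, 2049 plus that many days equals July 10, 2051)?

891

Jan 30, 2049 → Jan 30, 2050: 365 days.
Jan 30, 2050 → Jan 30, 2051: 365 days.
Jan 30, 2051 → Feb 28, 2051: 29 days (January has 31).
Feb 28, 2051 → Mar 28, 2051: 28 days (February has 28).
Mar 28, 2051 → Apr 28, 2051: 31 days (March has 31).
Apr 28, 2051 → May 28, 2051: 30 days (April has 30).
May 28, 2051 → Jun 28, 2051: 31 days (May has 31).
Jun 28, 2051 → Jul 10, 2051: 12 days.
Total: 891 days.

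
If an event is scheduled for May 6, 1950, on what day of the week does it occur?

Doomsday rule: the anchor day for the 1900s is Wednesday. For year 50: 50÷12 = 4 r 2, and 2÷4 = 0, so 4+2+0 = 6.
Wednesday + 6 ≡ Tuesday — that's 1950's doomsday.
In May the doomsday date is May 9.
May 6 is 3 days before May 9; 3 mod 7 = 3, so Tuesday − 3 = Saturday.

Saturday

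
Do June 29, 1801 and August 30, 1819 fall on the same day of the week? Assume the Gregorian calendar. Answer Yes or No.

From Jun 29, 1801 to Aug 30, 1819 is 6636 days.
6636 mod 7 = 0, so they are the same weekday.
(Jun 29, 1801 is a Monday; Aug 30, 1819 is a Monday.)

Yes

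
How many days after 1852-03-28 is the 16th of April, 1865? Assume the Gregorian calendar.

4767

Mar 28, 1852 → Mar 28, 1853: 365 days.
Mar 28, 1853 → Mar 28, 1854: 365 days.
Mar 28, 1854 → Mar 28, 1855: 365 days.
Mar 28, 1855 → Mar 28, 1856: 366 days (Feb 29, 1856 is in that span).
Mar 28, 1856 → Mar 28, 1857: 365 days.
Mar 28, 1857 → Mar 28, 1858: 365 days.
Mar 28, 1858 → Mar 28, 1859: 365 days.
Mar 28, 1859 → Mar 28, 1860: 366 days (Feb 29, 1860 is in that span).
Mar 28, 1860 → Mar 28, 1861: 365 days.
Mar 28, 1861 → Mar 28, 1862: 365 days.
Mar 28, 1862 → Mar 28, 1863: 365 days.
Mar 28, 1863 → Mar 28, 1864: 366 days (Feb 29, 1864 is in that span).
Mar 28, 1864 → Apr 28, 1864: 31 days (March has 31).
Apr 28, 1864 → May 28, 1864: 30 days (April has 30).
May 28, 1864 → Jun 28, 1864: 31 days (May has 31).
Jun 28, 1864 → Jul 28, 1864: 30 days (June has 30).
Jul 28, 1864 → Aug 28, 1864: 31 days (July has 31).
Aug 28, 1864 → Sep 28, 1864: 31 days (August has 31).
Sep 28, 1864 → Oct 28, 1864: 30 days (September has 30).
Oct 28, 1864 → Nov 28, 1864: 31 days (October has 31).
Nov 28, 1864 → Dec 28, 1864: 30 days (November has 30).
Dec 28, 1864 → Jan 28, 1865: 31 days (December has 31).
Jan 28, 1865 → Feb 28, 1865: 31 days (January has 31).
Feb 28, 1865 → Mar 28, 1865: 28 days (February has 28).
Mar 28, 1865 → Apr 16, 1865: 19 days.
Total: 4767 days.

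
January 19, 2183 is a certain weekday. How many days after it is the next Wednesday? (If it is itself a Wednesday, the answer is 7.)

Jan 19, 2183 is a Sunday.
From Sunday to the next Wednesday is 3 days.

3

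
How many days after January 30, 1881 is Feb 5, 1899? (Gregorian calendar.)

6580

Jan 30, 1881 → Jan 30, 1882: 365 days.
Jan 30, 1882 → Jan 30, 1883: 365 days.
Jan 30, 1883 → Jan 30, 1884: 365 days.
Jan 30, 1884 → Jan 30, 1885: 366 days (Feb 29, 1884 is in that span).
Jan 30, 1885 → Jan 30, 1886: 365 days.
Jan 30, 1886 → Jan 30, 1887: 365 days.
Jan 30, 1887 → Jan 30, 1888: 365 days.
Jan 30, 1888 → Jan 30, 1889: 366 days (Feb 29, 1888 is in that span).
Jan 30, 1889 → Jan 30, 1890: 365 days.
Jan 30, 1890 → Jan 30, 1891: 365 days.
Jan 30, 1891 → Jan 30, 1892: 365 days.
Jan 30, 1892 → Jan 30, 1893: 366 days (Feb 29, 1892 is in that span).
Jan 30, 1893 → Jan 30, 1894: 365 days.
Jan 30, 1894 → Jan 30, 1895: 365 days.
Jan 30, 1895 → Jan 30, 1896: 365 days.
Jan 30, 1896 → Jan 30, 1897: 366 days (Feb 29, 1896 is in that span).
Jan 30, 1897 → Jan 30, 1898: 365 days.
Jan 30, 1898 → Feb 28, 1898: 29 days (January has 31).
Feb 28, 1898 → Mar 28, 1898: 28 days (February has 28).
Mar 28, 1898 → Apr 28, 1898: 31 days (March has 31).
Apr 28, 1898 → May 28, 1898: 30 days (April has 30).
May 28, 1898 → Jun 28, 1898: 31 days (May has 31).
Jun 28, 1898 → Jul 28, 1898: 30 days (June has 30).
Jul 28, 1898 → Aug 28, 1898: 31 days (July has 31).
Aug 28, 1898 → Sep 28, 1898: 31 days (August has 31).
Sep 28, 1898 → Oct 28, 1898: 30 days (September has 30).
Oct 28, 1898 → Nov 28, 1898: 31 days (October has 31).
Nov 28, 1898 → Dec 28, 1898: 30 days (November has 30).
Dec 28, 1898 → Jan 28, 1899: 31 days (December has 31).
Jan 28, 1899 → Feb 5, 1899: 8 days.
Total: 6580 days.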